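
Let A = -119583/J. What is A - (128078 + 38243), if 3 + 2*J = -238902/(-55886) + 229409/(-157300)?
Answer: 917011461422473/807035087 ≈ 1.1363e+6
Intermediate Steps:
J = -807035087/8790867800 (J = -3/2 + (-238902/(-55886) + 229409/(-157300))/2 = -3/2 + (-238902*(-1/55886) + 229409*(-1/157300))/2 = -3/2 + (119451/27943 - 229409/157300)/2 = -3/2 + (½)*(12379266613/4395433900) = -3/2 + 12379266613/8790867800 = -807035087/8790867800 ≈ -0.091804)
A = 1051238344127400/807035087 (A = -119583/(-807035087/8790867800) = -119583*(-8790867800/807035087) = 1051238344127400/807035087 ≈ 1.3026e+6)
A - (128078 + 38243) = 1051238344127400/807035087 - (128078 + 38243) = 1051238344127400/807035087 - 1*166321 = 1051238344127400/807035087 - 166321 = 917011461422473/807035087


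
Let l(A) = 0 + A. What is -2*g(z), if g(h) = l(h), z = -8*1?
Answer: 16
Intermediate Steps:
l(A) = A
z = -8
g(h) = h
-2*g(z) = -2*(-8) = 16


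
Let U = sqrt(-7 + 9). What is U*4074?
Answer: 4074*sqrt(2) ≈ 5761.5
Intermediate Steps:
U = sqrt(2) ≈ 1.4142
U*4074 = sqrt(2)*4074 = 4074*sqrt(2)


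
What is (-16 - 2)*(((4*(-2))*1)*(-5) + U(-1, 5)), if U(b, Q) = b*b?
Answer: -738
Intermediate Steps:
U(b, Q) = b²
(-16 - 2)*(((4*(-2))*1)*(-5) + U(-1, 5)) = (-16 - 2)*(((4*(-2))*1)*(-5) + (-1)²) = -18*(-8*1*(-5) + 1) = -18*(-8*(-5) + 1) = -18*(40 + 1) = -18*41 = -738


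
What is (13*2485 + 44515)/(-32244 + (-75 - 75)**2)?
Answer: -19205/2436 ≈ -7.8838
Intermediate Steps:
(13*2485 + 44515)/(-32244 + (-75 - 75)**2) = (32305 + 44515)/(-32244 + (-150)**2) = 76820/(-32244 + 22500) = 76820/(-9744) = 76820*(-1/9744) = -19205/2436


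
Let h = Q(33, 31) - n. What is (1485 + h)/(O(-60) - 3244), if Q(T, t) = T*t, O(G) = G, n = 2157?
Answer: -351/3304 ≈ -0.10623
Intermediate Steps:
h = -1134 (h = 33*31 - 1*2157 = 1023 - 2157 = -1134)
(1485 + h)/(O(-60) - 3244) = (1485 - 1134)/(-60 - 3244) = 351/(-3304) = 351*(-1/3304) = -351/3304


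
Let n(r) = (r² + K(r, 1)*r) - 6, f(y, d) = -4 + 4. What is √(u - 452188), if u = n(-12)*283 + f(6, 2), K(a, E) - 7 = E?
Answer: I*√440302 ≈ 663.55*I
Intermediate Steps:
f(y, d) = 0
K(a, E) = 7 + E
n(r) = -6 + r² + 8*r (n(r) = (r² + (7 + 1)*r) - 6 = (r² + 8*r) - 6 = -6 + r² + 8*r)
u = 11886 (u = (-6 + (-12)² + 8*(-12))*283 + 0 = (-6 + 144 - 96)*283 + 0 = 42*283 + 0 = 11886 + 0 = 11886)
√(u - 452188) = √(11886 - 452188) = √(-440302) = I*√440302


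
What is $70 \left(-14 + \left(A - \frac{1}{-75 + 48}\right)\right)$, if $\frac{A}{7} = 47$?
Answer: $\frac{595420}{27} \approx 22053.0$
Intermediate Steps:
$A = 329$ ($A = 7 \cdot 47 = 329$)
$70 \left(-14 + \left(A - \frac{1}{-75 + 48}\right)\right) = 70 \left(-14 + \left(329 - \frac{1}{-75 + 48}\right)\right) = 70 \left(-14 + \left(329 - \frac{1}{-27}\right)\right) = 70 \left(-14 + \left(329 - - \frac{1}{27}\right)\right) = 70 \left(-14 + \left(329 + \frac{1}{27}\right)\right) = 70 \left(-14 + \frac{8884}{27}\right) = 70 \cdot \frac{8506}{27} = \frac{595420}{27}$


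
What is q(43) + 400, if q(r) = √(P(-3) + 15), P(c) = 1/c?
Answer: 400 + 2*√33/3 ≈ 403.83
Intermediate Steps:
q(r) = 2*√33/3 (q(r) = √(1/(-3) + 15) = √(-⅓ + 15) = √(44/3) = 2*√33/3)
q(43) + 400 = 2*√33/3 + 400 = 400 + 2*√33/3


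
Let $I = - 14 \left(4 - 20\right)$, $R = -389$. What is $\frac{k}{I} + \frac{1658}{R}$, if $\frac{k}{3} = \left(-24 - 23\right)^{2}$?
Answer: $\frac{2206511}{87136} \approx 25.323$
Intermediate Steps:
$k = 6627$ ($k = 3 \left(-24 - 23\right)^{2} = 3 \left(-47\right)^{2} = 3 \cdot 2209 = 6627$)
$I = 224$ ($I = \left(-14\right) \left(-16\right) = 224$)
$\frac{k}{I} + \frac{1658}{R} = \frac{6627}{224} + \frac{1658}{-389} = 6627 \cdot \frac{1}{224} + 1658 \left(- \frac{1}{389}\right) = \frac{6627}{224} - \frac{1658}{389} = \frac{2206511}{87136}$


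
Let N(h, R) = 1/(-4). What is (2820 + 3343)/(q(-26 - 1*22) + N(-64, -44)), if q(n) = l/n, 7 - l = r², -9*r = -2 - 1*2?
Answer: -23961744/1523 ≈ -15733.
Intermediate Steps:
N(h, R) = -¼
r = 4/9 (r = -(-2 - 1*2)/9 = -(-2 - 2)/9 = -⅑*(-4) = 4/9 ≈ 0.44444)
l = 551/81 (l = 7 - (4/9)² = 7 - 1*16/81 = 7 - 16/81 = 551/81 ≈ 6.8025)
q(n) = 551/(81*n)
(2820 + 3343)/(q(-26 - 1*22) + N(-64, -44)) = (2820 + 3343)/(551/(81*(-26 - 1*22)) - ¼) = 6163/(551/(81*(-26 - 22)) - ¼) = 6163/((551/81)/(-48) - ¼) = 6163/((551/81)*(-1/48) - ¼) = 6163/(-551/3888 - ¼) = 6163/(-1523/3888) = 6163*(-3888/1523) = -23961744/1523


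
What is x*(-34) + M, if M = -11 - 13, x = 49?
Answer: -1690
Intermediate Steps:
M = -24
x*(-34) + M = 49*(-34) - 24 = -1666 - 24 = -1690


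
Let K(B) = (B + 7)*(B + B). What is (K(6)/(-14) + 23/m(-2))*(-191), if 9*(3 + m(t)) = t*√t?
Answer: 18452319/5159 - 79074*I*√2/737 ≈ 3576.7 - 151.73*I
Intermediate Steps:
m(t) = -3 + t^(3/2)/9 (m(t) = -3 + (t*√t)/9 = -3 + t^(3/2)/9)
K(B) = 2*B*(7 + B) (K(B) = (7 + B)*(2*B) = 2*B*(7 + B))
(K(6)/(-14) + 23/m(-2))*(-191) = ((2*6*(7 + 6))/(-14) + 23/(-3 + (-2)^(3/2)/9))*(-191) = ((2*6*13)*(-1/14) + 23/(-3 + (-2*I*√2)/9))*(-191) = (156*(-1/14) + 23/(-3 - 2*I*√2/9))*(-191) = (-78/7 + 23/(-3 - 2*I*√2/9))*(-191) = 14898/7 - 4393/(-3 - 2*I*√2/9)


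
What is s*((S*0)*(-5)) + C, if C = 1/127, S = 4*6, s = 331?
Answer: 1/127 ≈ 0.0078740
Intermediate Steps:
S = 24
C = 1/127 ≈ 0.0078740
s*((S*0)*(-5)) + C = 331*((24*0)*(-5)) + 1/127 = 331*(0*(-5)) + 1/127 = 331*0 + 1/127 = 0 + 1/127 = 1/127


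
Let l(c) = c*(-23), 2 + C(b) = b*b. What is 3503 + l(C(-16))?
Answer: -2339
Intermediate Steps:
C(b) = -2 + b² (C(b) = -2 + b*b = -2 + b²)
l(c) = -23*c
3503 + l(C(-16)) = 3503 - 23*(-2 + (-16)²) = 3503 - 23*(-2 + 256) = 3503 - 23*254 = 3503 - 5842 = -2339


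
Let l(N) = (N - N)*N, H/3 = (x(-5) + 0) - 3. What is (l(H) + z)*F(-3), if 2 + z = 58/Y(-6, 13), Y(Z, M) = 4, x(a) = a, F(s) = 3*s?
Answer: -225/2 ≈ -112.50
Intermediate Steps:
H = -24 (H = 3*((-5 + 0) - 3) = 3*(-5 - 3) = 3*(-8) = -24)
z = 25/2 (z = -2 + 58/4 = -2 + 58*(¼) = -2 + 29/2 = 25/2 ≈ 12.500)
l(N) = 0 (l(N) = 0*N = 0)
(l(H) + z)*F(-3) = (0 + 25/2)*(3*(-3)) = (25/2)*(-9) = -225/2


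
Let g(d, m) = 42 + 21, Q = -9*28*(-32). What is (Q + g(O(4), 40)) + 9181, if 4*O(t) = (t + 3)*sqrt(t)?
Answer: 17308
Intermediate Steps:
O(t) = sqrt(t)*(3 + t)/4 (O(t) = ((t + 3)*sqrt(t))/4 = ((3 + t)*sqrt(t))/4 = (sqrt(t)*(3 + t))/4 = sqrt(t)*(3 + t)/4)
Q = 8064 (Q = -252*(-32) = 8064)
g(d, m) = 63
(Q + g(O(4), 40)) + 9181 = (8064 + 63) + 9181 = 8127 + 9181 = 17308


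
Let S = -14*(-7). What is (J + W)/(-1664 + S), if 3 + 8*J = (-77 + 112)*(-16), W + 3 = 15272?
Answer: -121589/12528 ≈ -9.7054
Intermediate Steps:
W = 15269 (W = -3 + 15272 = 15269)
J = -563/8 (J = -3/8 + ((-77 + 112)*(-16))/8 = -3/8 + (35*(-16))/8 = -3/8 + (⅛)*(-560) = -3/8 - 70 = -563/8 ≈ -70.375)
S = 98
(J + W)/(-1664 + S) = (-563/8 + 15269)/(-1664 + 98) = (121589/8)/(-1566) = (121589/8)*(-1/1566) = -121589/12528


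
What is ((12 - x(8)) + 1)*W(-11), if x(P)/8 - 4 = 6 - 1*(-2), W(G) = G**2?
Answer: -10043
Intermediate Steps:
x(P) = 96 (x(P) = 32 + 8*(6 - 1*(-2)) = 32 + 8*(6 + 2) = 32 + 8*8 = 32 + 64 = 96)
((12 - x(8)) + 1)*W(-11) = ((12 - 1*96) + 1)*(-11)**2 = ((12 - 96) + 1)*121 = (-84 + 1)*121 = -83*121 = -10043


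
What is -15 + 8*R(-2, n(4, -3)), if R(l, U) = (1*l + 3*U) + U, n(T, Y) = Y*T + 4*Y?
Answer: -799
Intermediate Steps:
n(T, Y) = 4*Y + T*Y (n(T, Y) = T*Y + 4*Y = 4*Y + T*Y)
R(l, U) = l + 4*U (R(l, U) = (l + 3*U) + U = l + 4*U)
-15 + 8*R(-2, n(4, -3)) = -15 + 8*(-2 + 4*(-3*(4 + 4))) = -15 + 8*(-2 + 4*(-3*8)) = -15 + 8*(-2 + 4*(-24)) = -15 + 8*(-2 - 96) = -15 + 8*(-98) = -15 - 784 = -799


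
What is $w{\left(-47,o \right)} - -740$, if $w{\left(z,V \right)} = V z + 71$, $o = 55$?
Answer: $-1774$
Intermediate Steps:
$w{\left(z,V \right)} = 71 + V z$
$w{\left(-47,o \right)} - -740 = \left(71 + 55 \left(-47\right)\right) - -740 = \left(71 - 2585\right) + 740 = -2514 + 740 = -1774$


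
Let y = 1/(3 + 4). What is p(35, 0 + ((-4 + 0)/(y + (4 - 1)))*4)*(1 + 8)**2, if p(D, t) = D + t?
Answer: 26649/11 ≈ 2422.6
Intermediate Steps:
y = 1/7 ≈ 0.14286
p(35, 0 + ((-4 + 0)/(y + (4 - 1)))*4)*(1 + 8)**2 = (35 + (0 + ((-4 + 0)/(1/7 + (4 - 1)))*4))*(1 + 8)**2 = (35 + (0 - 4/(1/7 + 3)*4))*9**2 = (35 + (0 - 4/22/7*4))*81 = (35 + (0 - 4*7/22*4))*81 = (35 + (0 - 14/11*4))*81 = (35 + (0 - 56/11))*81 = (35 - 56/11)*81 = (329/11)*81 = 26649/11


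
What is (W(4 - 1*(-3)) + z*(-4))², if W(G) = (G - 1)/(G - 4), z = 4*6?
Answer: 8836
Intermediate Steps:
z = 24
W(G) = (-1 + G)/(-4 + G)
(W(4 - 1*(-3)) + z*(-4))² = ((-1 + (4 - 1*(-3)))/(-4 + (4 - 1*(-3))) + 24*(-4))² = ((-1 + (4 + 3))/(-4 + (4 + 3)) - 96)² = ((-1 + 7)/(-4 + 7) - 96)² = (6/3 - 96)² = ((⅓)*6 - 96)² = (2 - 96)² = (-94)² = 8836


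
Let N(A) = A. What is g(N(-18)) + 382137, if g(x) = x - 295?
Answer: 381824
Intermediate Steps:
g(x) = -295 + x
g(N(-18)) + 382137 = (-295 - 18) + 382137 = -313 + 382137 = 381824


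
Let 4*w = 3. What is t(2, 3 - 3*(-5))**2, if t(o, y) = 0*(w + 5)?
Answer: 0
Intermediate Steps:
w = 3/4 (w = (1/4)*3 = 3/4 ≈ 0.75000)
t(o, y) = 0 (t(o, y) = 0*(3/4 + 5) = 0*(23/4) = 0)
t(2, 3 - 3*(-5))**2 = 0**2 = 0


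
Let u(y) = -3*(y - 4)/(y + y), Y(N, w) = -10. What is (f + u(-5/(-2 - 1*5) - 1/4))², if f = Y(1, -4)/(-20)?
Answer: 24025/169 ≈ 142.16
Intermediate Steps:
u(y) = -3*(-4 + y)/(2*y)
f = ½ (f = -10/(-20) = -10*(-1/20) = ½ ≈ 0.50000)
(f + u(-5/(-2 - 1*5) - 1/4))² = (½ + (-3/2 + 6/(-5/(-2 - 1*5) - 1/4)))² = (½ + (-3/2 + 6/(-5/(-2 - 5) - 1*¼)))² = (½ + (-3/2 + 6/(-5/(-7) - ¼)))² = (½ + (-3/2 + 6/(-5*(-⅐) - ¼)))² = (½ + (-3/2 + 6/(5/7 - ¼)))² = (½ + (-3/2 + 6/(13/28)))² = (½ + (-3/2 + 6*(28/13)))² = (½ + (-3/2 + 168/13))² = (½ + 297/26)² = (155/13)² = 24025/169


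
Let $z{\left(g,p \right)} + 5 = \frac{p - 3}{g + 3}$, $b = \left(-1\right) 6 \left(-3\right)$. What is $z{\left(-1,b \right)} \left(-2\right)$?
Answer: $-5$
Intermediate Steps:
$b = 18$ ($b = \left(-6\right) \left(-3\right) = 18$)
$z{\left(g,p \right)} = -5 + \frac{-3 + p}{3 + g}$ ($z{\left(g,p \right)} = -5 + \frac{p - 3}{g + 3} = -5 + \frac{-3 + p}{3 + g}$)
$z{\left(-1,b \right)} \left(-2\right) = \frac{-18 + 18 - -5}{3 - 1} \left(-2\right) = \frac{-18 + 18 + 5}{2} \left(-2\right) = \frac{1}{2} \cdot 5 \left(-2\right) = \frac{5}{2} \left(-2\right) = -5$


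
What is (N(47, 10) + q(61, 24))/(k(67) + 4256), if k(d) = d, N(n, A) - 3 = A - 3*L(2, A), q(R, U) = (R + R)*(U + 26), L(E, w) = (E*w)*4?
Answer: 5873/4323 ≈ 1.3585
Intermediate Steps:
L(E, w) = 4*E*w
q(R, U) = 2*R*(26 + U) (q(R, U) = (2*R)*(26 + U) = 2*R*(26 + U))
N(n, A) = 3 - 23*A (N(n, A) = 3 + (A - 12*2*A) = 3 + (A - 24*A) = 3 - 23*A)
(N(47, 10) + q(61, 24))/(k(67) + 4256) = ((3 - 23*10) + 2*61*(26 + 24))/(67 + 4256) = ((3 - 230) + 2*61*50)/4323 = (-227 + 6100)*(1/4323) = 5873*(1/4323) = 5873/4323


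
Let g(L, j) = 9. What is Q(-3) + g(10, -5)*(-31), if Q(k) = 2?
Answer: -277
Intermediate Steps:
Q(-3) + g(10, -5)*(-31) = 2 + 9*(-31) = 2 - 279 = -277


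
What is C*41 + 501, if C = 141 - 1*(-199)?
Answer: 14441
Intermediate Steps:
C = 340 (C = 141 + 199 = 340)
C*41 + 501 = 340*41 + 501 = 13940 + 501 = 14441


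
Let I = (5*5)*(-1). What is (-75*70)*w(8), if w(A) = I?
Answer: 131250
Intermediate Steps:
I = -25 (I = 25*(-1) = -25)
w(A) = -25
(-75*70)*w(8) = -75*70*(-25) = -5250*(-25) = 131250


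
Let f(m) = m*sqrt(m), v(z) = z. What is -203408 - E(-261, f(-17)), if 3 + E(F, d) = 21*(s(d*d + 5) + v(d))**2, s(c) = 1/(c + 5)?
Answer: -2409518042909/24039409 - 714*I*sqrt(17)/4903 ≈ -1.0023e+5 - 0.60043*I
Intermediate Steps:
s(c) = 1/(5 + c)
f(m) = m**(3/2)
E(F, d) = -3 + 21*(d + 1/(10 + d**2))**2 (E(F, d) = -3 + 21*(1/(5 + (d*d + 5)) + d)**2 = -3 + 21*(1/(5 + (d**2 + 5)) + d)**2 = -3 + 21*(1/(5 + (5 + d**2)) + d)**2 = -3 + 21*(1/(10 + d**2) + d)**2 = -3 + 21*(d + 1/(10 + d**2))**2)
-203408 - E(-261, f(-17)) = -203408 - (-3 + 21*(1 + ((-17)**(3/2))**3 + 10*(-17)**(3/2))**2/(10 + ((-17)**(3/2))**2)**2) = -203408 - (-3 + 21*(1 + (-17*I*sqrt(17))**3 + 10*(-17*I*sqrt(17)))**2/(10 + (-17*I*sqrt(17))**2)**2) = -203408 - (-3 + 21*(1 + 83521*I*sqrt(17) - 170*I*sqrt(17))**2/(10 - 4913)**2) = -203408 - (-3 + 21*(1 + 83351*I*sqrt(17))**2/(-4903)**2) = -203408 - (-3 + 21*(1/24039409)*(1 + 83351*I*sqrt(17))**2) = -203408 - (-3 + 21*(1 + 83351*I*sqrt(17))**2/24039409) = -203408 + (3 - 21*(1 + 83351*I*sqrt(17))**2/24039409) = -203405 - 21*(1 + 83351*I*sqrt(17))**2/24039409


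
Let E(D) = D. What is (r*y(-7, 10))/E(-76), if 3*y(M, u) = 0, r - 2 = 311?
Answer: 0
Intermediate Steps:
r = 313 (r = 2 + 311 = 313)
y(M, u) = 0 (y(M, u) = (1/3)*0 = 0)
(r*y(-7, 10))/E(-76) = (313*0)/(-76) = 0*(-1/76) = 0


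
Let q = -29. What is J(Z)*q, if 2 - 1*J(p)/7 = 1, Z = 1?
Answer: -203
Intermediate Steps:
J(p) = 7 (J(p) = 14 - 7*1 = 14 - 7 = 7)
J(Z)*q = 7*(-29) = -203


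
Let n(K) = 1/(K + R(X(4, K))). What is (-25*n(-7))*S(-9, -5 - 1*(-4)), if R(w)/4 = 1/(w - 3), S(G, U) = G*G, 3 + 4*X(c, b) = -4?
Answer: 38475/149 ≈ 258.22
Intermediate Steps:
X(c, b) = -7/4 (X(c, b) = -3/4 + (1/4)*(-4) = -3/4 - 1 = -7/4)
S(G, U) = G**2
R(w) = 4/(-3 + w) (R(w) = 4/(w - 3) = 4/(-3 + w))
n(K) = 1/(-16/19 + K) (n(K) = 1/(K + 4/(-3 - 7/4)) = 1/(K + 4/(-19/4)) = 1/(K + 4*(-4/19)) = 1/(K - 16/19) = 1/(-16/19 + K))
(-25*n(-7))*S(-9, -5 - 1*(-4)) = -475/(-16 + 19*(-7))*(-9)**2 = -475/(-16 - 133)*81 = -475/(-149)*81 = -475*(-1)/149*81 = -25*(-19/149)*81 = (475/149)*81 = 38475/149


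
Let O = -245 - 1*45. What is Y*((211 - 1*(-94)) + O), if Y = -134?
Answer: -2010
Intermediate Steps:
O = -290 (O = -245 - 45 = -290)
Y*((211 - 1*(-94)) + O) = -134*((211 - 1*(-94)) - 290) = -134*((211 + 94) - 290) = -134*(305 - 290) = -134*15 = -2010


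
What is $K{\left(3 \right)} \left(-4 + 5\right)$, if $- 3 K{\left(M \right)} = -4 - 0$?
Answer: $\frac{4}{3} \approx 1.3333$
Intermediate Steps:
$K{\left(M \right)} = \frac{4}{3}$ ($K{\left(M \right)} = - \frac{-4 - 0}{3} = - \frac{-4 + 0}{3} = \left(- \frac{1}{3}\right) \left(-4\right) = \frac{4}{3}$)
$K{\left(3 \right)} \left(-4 + 5\right) = \frac{4 \left(-4 + 5\right)}{3} = \frac{4}{3} \cdot 1 = \frac{4}{3}$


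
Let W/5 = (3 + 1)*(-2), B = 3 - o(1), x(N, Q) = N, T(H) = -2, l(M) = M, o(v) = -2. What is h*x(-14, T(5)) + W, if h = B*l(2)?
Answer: -180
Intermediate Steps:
B = 5 (B = 3 - 1*(-2) = 3 + 2 = 5)
h = 10 (h = 5*2 = 10)
W = -40 (W = 5*((3 + 1)*(-2)) = 5*(4*(-2)) = 5*(-8) = -40)
h*x(-14, T(5)) + W = 10*(-14) - 40 = -140 - 40 = -180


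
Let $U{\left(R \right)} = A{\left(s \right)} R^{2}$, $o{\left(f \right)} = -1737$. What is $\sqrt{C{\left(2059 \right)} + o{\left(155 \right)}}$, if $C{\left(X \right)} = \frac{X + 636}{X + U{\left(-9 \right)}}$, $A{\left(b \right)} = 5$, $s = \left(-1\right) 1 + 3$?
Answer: $\frac{i \sqrt{111098}}{8} \approx 41.664 i$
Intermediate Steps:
$s = 2$ ($s = -1 + 3 = 2$)
$U{\left(R \right)} = 5 R^{2}$
$C{\left(X \right)} = \frac{636 + X}{405 + X}$ ($C{\left(X \right)} = \frac{X + 636}{X + 5 \left(-9\right)^{2}} = \frac{636 + X}{X + 5 \cdot 81} = \frac{636 + X}{X + 405} = \frac{636 + X}{405 + X}$)
$\sqrt{C{\left(2059 \right)} + o{\left(155 \right)}} = \sqrt{\frac{636 + 2059}{405 + 2059} - 1737} = \sqrt{\frac{1}{2464} \cdot 2695 - 1737} = \sqrt{\frac{35}{32} - 1737} = \sqrt{- \frac{55549}{32}} = \frac{i \sqrt{111098}}{8}$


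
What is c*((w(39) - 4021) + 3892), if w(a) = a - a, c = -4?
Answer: 516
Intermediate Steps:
w(a) = 0
c*((w(39) - 4021) + 3892) = -4*((0 - 4021) + 3892) = -4*(-4021 + 3892) = -4*(-129) = 516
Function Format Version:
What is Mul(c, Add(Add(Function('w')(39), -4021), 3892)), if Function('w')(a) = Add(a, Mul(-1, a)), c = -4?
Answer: 516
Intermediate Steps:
Function('w')(a) = 0
Mul(c, Add(Add(Function('w')(39), -4021), 3892)) = Mul(-4, Add(Add(0, -4021), 3892)) = Mul(-4, Add(-4021, 3892)) = Mul(-4, -129) = 516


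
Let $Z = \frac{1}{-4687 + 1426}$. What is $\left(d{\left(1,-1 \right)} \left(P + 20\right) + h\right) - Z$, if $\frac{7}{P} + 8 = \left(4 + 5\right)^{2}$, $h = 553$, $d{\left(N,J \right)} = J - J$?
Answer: $\frac{1803334}{3261} \approx 553.0$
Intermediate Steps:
$d{\left(N,J \right)} = 0$
$Z = - \frac{1}{3261}$ ($Z = \frac{1}{-3261} = - \frac{1}{3261} \approx -0.00030665$)
$P = \frac{7}{73}$ ($P = \frac{7}{-8 + \left(4 + 5\right)^{2}} = \frac{7}{-8 + 9^{2}} = \frac{7}{-8 + 81} = \frac{7}{73} \approx 0.09589$)
$\left(d{\left(1,-1 \right)} \left(P + 20\right) + h\right) - Z = \left(0 \left(\frac{7}{73} + 20\right) + 553\right) - - \frac{1}{3261} = \left(0 \cdot \frac{1467}{73} + 553\right) + \frac{1}{3261} = \left(0 + 553\right) + \frac{1}{3261} = 553 + \frac{1}{3261} = \frac{1803334}{3261}$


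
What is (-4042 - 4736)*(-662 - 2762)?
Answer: 30055872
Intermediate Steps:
(-4042 - 4736)*(-662 - 2762) = -8778*(-3424) = 30055872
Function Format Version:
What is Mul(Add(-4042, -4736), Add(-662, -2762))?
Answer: 30055872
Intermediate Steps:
Mul(Add(-4042, -4736), Add(-662, -2762)) = Mul(-8778, -3424) = 30055872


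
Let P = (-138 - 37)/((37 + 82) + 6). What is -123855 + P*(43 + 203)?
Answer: -620997/5 ≈ -1.2420e+5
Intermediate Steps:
P = -7/5 (P = -175/(119 + 6) = -175/125 = -175*1/125 = -7/5 ≈ -1.4000)
-123855 + P*(43 + 203) = -123855 - 7*(43 + 203)/5 = -123855 - 7/5*246 = -123855 - 1722/5 = -620997/5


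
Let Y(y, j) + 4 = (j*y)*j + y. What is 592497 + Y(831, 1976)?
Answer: 3245295980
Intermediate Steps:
Y(y, j) = -4 + y + y*j² (Y(y, j) = -4 + ((j*y)*j + y) = -4 + (y*j² + y) = -4 + (y + y*j²) = -4 + y + y*j²)
592497 + Y(831, 1976) = 592497 + (-4 + 831 + 831*1976²) = 592497 + (-4 + 831 + 831*3904576) = 592497 + (-4 + 831 + 3244702656) = 592497 + 3244703483 = 3245295980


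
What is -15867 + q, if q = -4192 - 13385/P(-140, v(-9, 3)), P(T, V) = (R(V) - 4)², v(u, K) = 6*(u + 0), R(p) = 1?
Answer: -193916/9 ≈ -21546.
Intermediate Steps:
v(u, K) = 6*u
P(T, V) = 9 (P(T, V) = (1 - 4)² = (-3)² = 9)
q = -51113/9 (q = -4192 - 13385/9 = -51113/9 ≈ -5679.2)
-15867 + q = -15867 - 51113/9 = -193916/9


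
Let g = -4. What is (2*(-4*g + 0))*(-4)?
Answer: -128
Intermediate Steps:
(2*(-4*g + 0))*(-4) = (2*(-4*(-4) + 0))*(-4) = (2*(16 + 0))*(-4) = (2*16)*(-4) = 32*(-4) = -128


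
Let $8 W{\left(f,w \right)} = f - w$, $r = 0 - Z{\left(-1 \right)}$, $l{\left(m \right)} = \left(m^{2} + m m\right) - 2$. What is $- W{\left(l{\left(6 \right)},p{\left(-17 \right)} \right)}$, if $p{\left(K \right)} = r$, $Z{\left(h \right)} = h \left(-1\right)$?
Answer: $- \frac{71}{8} \approx -8.875$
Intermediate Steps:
$l{\left(m \right)} = -2 + 2 m^{2}$ ($l{\left(m \right)} = \left(m^{2} + m^{2}\right) - 2 = 2 m^{2} - 2 = -2 + 2 m^{2}$)
$Z{\left(h \right)} = - h$
$r = -1$ ($r = 0 - \left(-1\right) \left(-1\right) = 0 - 1 = -1$)
$p{\left(K \right)} = -1$
$W{\left(f,w \right)} = - \frac{w}{8} + \frac{f}{8}$ ($W{\left(f,w \right)} = \frac{f - w}{8} = - \frac{w}{8} + \frac{f}{8}$)
$- W{\left(l{\left(6 \right)},p{\left(-17 \right)} \right)} = - (\left(- \frac{1}{8}\right) \left(-1\right) + \frac{-2 + 2 \cdot 6^{2}}{8}) = - (\frac{1}{8} + \frac{-2 + 2 \cdot 36}{8}) = - (\frac{1}{8} + \frac{-2 + 72}{8}) = - (\frac{1}{8} + \frac{1}{8} \cdot 70) = - (\frac{1}{8} + \frac{35}{4}) = \left(-1\right) \frac{71}{8} = - \frac{71}{8}$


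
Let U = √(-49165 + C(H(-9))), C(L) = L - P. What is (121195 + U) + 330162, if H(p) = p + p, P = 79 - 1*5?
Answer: 451357 + 3*I*√5473 ≈ 4.5136e+5 + 221.94*I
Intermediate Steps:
P = 74 (P = 79 - 5 = 74)
H(p) = 2*p
C(L) = -74 + L (C(L) = L - 1*74 = L - 74 = -74 + L)
U = 3*I*√5473 (U = √(-49165 + (-74 + 2*(-9))) = √(-49165 + (-74 - 18)) = √(-49165 - 92) = √(-49257) = 3*I*√5473 ≈ 221.94*I)
(121195 + U) + 330162 = (121195 + 3*I*√5473) + 330162 = 451357 + 3*I*√5473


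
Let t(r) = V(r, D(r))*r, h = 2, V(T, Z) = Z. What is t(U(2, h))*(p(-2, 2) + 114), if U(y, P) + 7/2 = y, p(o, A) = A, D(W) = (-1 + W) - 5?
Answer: 1305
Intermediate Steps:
D(W) = -6 + W
U(y, P) = -7/2 + y
t(r) = r*(-6 + r) (t(r) = (-6 + r)*r = r*(-6 + r))
t(U(2, h))*(p(-2, 2) + 114) = ((-7/2 + 2)*(-6 + (-7/2 + 2)))*(2 + 114) = -3*(-6 - 3/2)/2*116 = -3/2*(-15/2)*116 = (45/4)*116 = 1305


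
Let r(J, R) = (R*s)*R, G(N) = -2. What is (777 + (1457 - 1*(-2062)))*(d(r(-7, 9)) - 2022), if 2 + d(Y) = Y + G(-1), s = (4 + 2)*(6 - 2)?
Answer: -352272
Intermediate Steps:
s = 24 (s = 6*4 = 24)
r(J, R) = 24*R**2 (r(J, R) = (R*24)*R = (24*R)*R = 24*R**2)
d(Y) = -4 + Y (d(Y) = -2 + (Y - 2) = -2 + (-2 + Y) = -4 + Y)
(777 + (1457 - 1*(-2062)))*(d(r(-7, 9)) - 2022) = (777 + (1457 - 1*(-2062)))*((-4 + 24*9**2) - 2022) = (777 + (1457 + 2062))*((-4 + 24*81) - 2022) = (777 + 3519)*((-4 + 1944) - 2022) = 4296*(1940 - 2022) = 4296*(-82) = -352272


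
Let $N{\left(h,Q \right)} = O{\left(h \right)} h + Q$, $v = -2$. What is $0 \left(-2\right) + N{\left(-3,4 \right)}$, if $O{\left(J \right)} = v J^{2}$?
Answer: $58$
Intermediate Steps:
$O{\left(J \right)} = - 2 J^{2}$
$N{\left(h,Q \right)} = Q - 2 h^{3}$ ($N{\left(h,Q \right)} = - 2 h^{2} h + Q = - 2 h^{3} + Q = Q - 2 h^{3}$)
$0 \left(-2\right) + N{\left(-3,4 \right)} = 0 \left(-2\right) - \left(-4 + 2 \left(-3\right)^{3}\right) = 0 + \left(4 - -54\right) = 0 + \left(4 + 54\right) = 0 + 58 = 58$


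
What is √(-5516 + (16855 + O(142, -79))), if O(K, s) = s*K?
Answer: 11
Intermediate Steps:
O(K, s) = K*s
√(-5516 + (16855 + O(142, -79))) = √(-5516 + (16855 + 142*(-79))) = √(-5516 + (16855 - 11218)) = √(-5516 + 5637) = √121 = 11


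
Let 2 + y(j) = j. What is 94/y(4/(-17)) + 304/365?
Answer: -285859/6935 ≈ -41.220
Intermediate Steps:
y(j) = -2 + j
94/y(4/(-17)) + 304/365 = 94/(-2 + 4/(-17)) + 304/365 = 94/(-2 + 4*(-1/17)) + 304*(1/365) = 94/(-2 - 4/17) + 304/365 = 94/(-38/17) + 304/365 = 94*(-17/38) + 304/365 = -799/19 + 304/365 = -285859/6935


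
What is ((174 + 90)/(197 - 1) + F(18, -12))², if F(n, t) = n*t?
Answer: 110628324/2401 ≈ 46076.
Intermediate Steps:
((174 + 90)/(197 - 1) + F(18, -12))² = ((174 + 90)/(197 - 1) + 18*(-12))² = (264/196 - 216)² = (264*(1/196) - 216)² = (66/49 - 216)² = (-10518/49)² = 110628324/2401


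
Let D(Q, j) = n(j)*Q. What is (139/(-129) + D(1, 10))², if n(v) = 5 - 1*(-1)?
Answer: 403225/16641 ≈ 24.231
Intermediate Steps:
n(v) = 6 (n(v) = 5 + 1 = 6)
D(Q, j) = 6*Q
(139/(-129) + D(1, 10))² = (139/(-129) + 6*1)² = (139*(-1/129) + 6)² = (-139/129 + 6)² = (635/129)² = 403225/16641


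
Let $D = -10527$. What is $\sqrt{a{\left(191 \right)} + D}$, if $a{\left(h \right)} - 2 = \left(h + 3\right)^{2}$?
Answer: $\sqrt{27111} \approx 164.65$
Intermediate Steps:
$a{\left(h \right)} = 2 + \left(3 + h\right)^{2}$ ($a{\left(h \right)} = 2 + \left(h + 3\right)^{2} = 2 + \left(3 + h\right)^{2}$)
$\sqrt{a{\left(191 \right)} + D} = \sqrt{\left(2 + \left(3 + 191\right)^{2}\right) - 10527} = \sqrt{\left(2 + 194^{2}\right) - 10527} = \sqrt{\left(2 + 37636\right) - 10527} = \sqrt{37638 - 10527} = \sqrt{27111}$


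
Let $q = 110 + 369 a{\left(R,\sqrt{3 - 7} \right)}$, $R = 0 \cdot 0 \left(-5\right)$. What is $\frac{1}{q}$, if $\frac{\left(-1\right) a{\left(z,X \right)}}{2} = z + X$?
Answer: $\frac{55}{1095338} + \frac{369 i}{547669} \approx 5.0213 \cdot 10^{-5} + 0.00067376 i$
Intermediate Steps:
$R = 0$ ($R = 0 \cdot 0 = 0$)
$a{\left(z,X \right)} = - 2 X - 2 z$ ($a{\left(z,X \right)} = - 2 \left(z + X\right) = - 2 \left(X + z\right) = - 2 X - 2 z$)
$q = 110 - 1476 i$ ($q = 110 + 369 \left(- 2 \sqrt{3 - 7} - 0\right) = 110 + 369 \left(- 2 \sqrt{-4} + 0\right) = 110 + 369 \left(- 2 \cdot 2 i + 0\right) = 110 + 369 \left(- 4 i + 0\right) = 110 + 369 \left(- 4 i\right) = 110 - 1476 i \approx 110.0 - 1476.0 i$)
$\frac{1}{q} = \frac{1}{110 - 1476 i} = \frac{110 + 1476 i}{2190676}$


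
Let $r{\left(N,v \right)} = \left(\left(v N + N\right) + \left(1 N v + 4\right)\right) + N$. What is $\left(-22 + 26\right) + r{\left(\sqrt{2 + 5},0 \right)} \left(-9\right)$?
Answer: $-32 - 18 \sqrt{7} \approx -79.624$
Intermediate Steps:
$r{\left(N,v \right)} = 4 + 2 N + 2 N v$ ($r{\left(N,v \right)} = \left(\left(N v + N\right) + \left(N v + 4\right)\right) + N = \left(\left(N + N v\right) + \left(4 + N v\right)\right) + N = \left(4 + N + 2 N v\right) + N = 4 + 2 N + 2 N v$)
$\left(-22 + 26\right) + r{\left(\sqrt{2 + 5},0 \right)} \left(-9\right) = \left(-22 + 26\right) + \left(4 + 2 \sqrt{2 + 5} + 2 \sqrt{2 + 5} \cdot 0\right) \left(-9\right) = 4 + \left(4 + 2 \sqrt{7} + 2 \sqrt{7} \cdot 0\right) \left(-9\right) = 4 + \left(4 + 2 \sqrt{7} + 0\right) \left(-9\right) = 4 + \left(4 + 2 \sqrt{7}\right) \left(-9\right) = 4 - \left(36 + 18 \sqrt{7}\right) = -32 - 18 \sqrt{7}$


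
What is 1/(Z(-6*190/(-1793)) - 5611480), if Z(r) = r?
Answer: -1793/10061382500 ≈ -1.7821e-7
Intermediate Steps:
1/(Z(-6*190/(-1793)) - 5611480) = 1/(-6*190/(-1793) - 5611480) = 1/(-1140*(-1/1793) - 5611480) = 1/(1140/1793 - 5611480) = 1/(-10061382500/1793) = -1793/10061382500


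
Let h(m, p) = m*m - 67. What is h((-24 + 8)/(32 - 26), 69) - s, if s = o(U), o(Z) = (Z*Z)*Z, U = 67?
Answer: -2707406/9 ≈ -3.0082e+5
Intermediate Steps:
h(m, p) = -67 + m² (h(m, p) = m² - 67 = -67 + m²)
o(Z) = Z³ (o(Z) = Z²*Z = Z³)
s = 300763 (s = 67³ = 300763)
h((-24 + 8)/(32 - 26), 69) - s = (-67 + ((-24 + 8)/(32 - 26))²) - 1*300763 = (-67 + (-16/6)²) - 300763 = (-67 + (-16*⅙)²) - 300763 = (-67 + (-8/3)²) - 300763 = (-67 + 64/9) - 300763 = -539/9 - 300763 = -2707406/9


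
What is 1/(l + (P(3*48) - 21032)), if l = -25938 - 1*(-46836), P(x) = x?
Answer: 1/10 ≈ 0.10000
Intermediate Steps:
l = 20898 (l = -25938 + 46836 = 20898)
1/(l + (P(3*48) - 21032)) = 1/(20898 + (3*48 - 21032)) = 1/(20898 + (144 - 21032)) = 1/(20898 - 20888) = 1/10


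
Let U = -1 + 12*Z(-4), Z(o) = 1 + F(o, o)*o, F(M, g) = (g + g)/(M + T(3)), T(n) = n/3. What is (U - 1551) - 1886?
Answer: -3554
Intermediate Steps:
T(n) = n/3 (T(n) = n*(⅓) = n/3)
F(M, g) = 2*g/(1 + M) (F(M, g) = (g + g)/(M + (⅓)*3) = (2*g)/(M + 1) = (2*g)/(1 + M) = 2*g/(1 + M))
Z(o) = 1 + 2*o²/(1 + o) (Z(o) = 1 + (2*o/(1 + o))*o = 1 + 2*o²/(1 + o))
U = -117 (U = -1 + 12*((1 - 4 + 2*(-4)²)/(1 - 4)) = -1 + 12*((1 - 4 + 2*16)/(-3)) = -1 + 12*(-(1 - 4 + 32)/3) = -1 + 12*(-⅓*29) = -1 + 12*(-29/3) = -1 - 116 = -117)
(U - 1551) - 1886 = (-117 - 1551) - 1886 = -1668 - 1886 = -3554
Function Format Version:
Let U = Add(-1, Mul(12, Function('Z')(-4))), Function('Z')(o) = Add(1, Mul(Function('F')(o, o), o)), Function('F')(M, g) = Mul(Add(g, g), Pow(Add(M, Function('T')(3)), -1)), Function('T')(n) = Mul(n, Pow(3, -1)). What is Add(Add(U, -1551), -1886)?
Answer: -3554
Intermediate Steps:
Function('T')(n) = Mul(Rational(1, 3), n) (Function('T')(n) = Mul(n, Rational(1, 3)) = Mul(Rational(1, 3), n))
Function('F')(M, g) = Mul(2, g, Pow(Add(1, M), -1)) (Function('F')(M, g) = Mul(Add(g, g), Pow(Add(M, Mul(Rational(1, 3), 3)), -1)) = Mul(Mul(2, g), Pow(Add(M, 1), -1)) = Mul(Mul(2, g), Pow(Add(1, M), -1)) = Mul(2, g, Pow(Add(1, M), -1)))
Function('Z')(o) = Add(1, Mul(2, Pow(o, 2), Pow(Add(1, o), -1))) (Function('Z')(o) = Add(1, Mul(Mul(2, o, Pow(Add(1, o), -1)), o)) = Add(1, Mul(2, Pow(o, 2), Pow(Add(1, o), -1))))
U = -117 (U = Add(-1, Mul(12, Mul(Pow(Add(1, -4), -1), Add(1, -4, Mul(2, Pow(-4, 2)))))) = Add(-1, Mul(12, Mul(Pow(-3, -1), Add(1, -4, Mul(2, 16))))) = Add(-1, Mul(12, Mul(Rational(-1, 3), Add(1, -4, 32)))) = Add(-1, Mul(12, Mul(Rational(-1, 3), 29))) = Add(-1, Mul(12, Rational(-29, 3))) = Add(-1, -116) = -117)
Add(Add(U, -1551), -1886) = Add(Add(-117, -1551), -1886) = Add(-1668, -1886) = -3554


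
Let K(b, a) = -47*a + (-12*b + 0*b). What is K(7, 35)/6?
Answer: -1729/6 ≈ -288.17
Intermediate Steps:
K(b, a) = -47*a - 12*b (K(b, a) = -47*a + (-12*b + 0) = -47*a - 12*b)
K(7, 35)/6 = (-47*35 - 12*7)/6 = (-1645 - 84)/6 = (⅙)*(-1729) = -1729/6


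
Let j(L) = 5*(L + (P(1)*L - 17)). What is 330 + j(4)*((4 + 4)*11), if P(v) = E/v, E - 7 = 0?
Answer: 6930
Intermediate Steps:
E = 7 (E = 7 + 0 = 7)
P(v) = 7/v
j(L) = -85 + 40*L (j(L) = 5*(L + ((7/1)*L - 17)) = 5*(L + ((7*1)*L - 17)) = 5*(L + (7*L - 17)) = 5*(L + (-17 + 7*L)) = 5*(-17 + 8*L) = -85 + 40*L)
330 + j(4)*((4 + 4)*11) = 330 + (-85 + 40*4)*((4 + 4)*11) = 330 + (-85 + 160)*(8*11) = 330 + 75*88 = 330 + 6600 = 6930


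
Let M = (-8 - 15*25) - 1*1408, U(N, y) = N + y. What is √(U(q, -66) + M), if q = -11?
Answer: 2*I*√467 ≈ 43.22*I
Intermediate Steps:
M = -1791 (M = (-8 - 375) - 1408 = -383 - 1408 = -1791)
√(U(q, -66) + M) = √((-11 - 66) - 1791) = √(-77 - 1791) = √(-1868) = 2*I*√467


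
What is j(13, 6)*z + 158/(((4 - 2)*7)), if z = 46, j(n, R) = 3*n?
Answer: 12637/7 ≈ 1805.3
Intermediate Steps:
j(13, 6)*z + 158/(((4 - 2)*7)) = (3*13)*46 + 158/(((4 - 2)*7)) = 39*46 + 158/((2*7)) = 1794 + 158/14 = 1794 + 158*(1/14) = 1794 + 79/7 = 12637/7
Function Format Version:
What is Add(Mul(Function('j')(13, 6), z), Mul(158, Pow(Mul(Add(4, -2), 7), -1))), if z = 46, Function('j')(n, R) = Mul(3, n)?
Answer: Rational(12637, 7) ≈ 1805.3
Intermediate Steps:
Add(Mul(Function('j')(13, 6), z), Mul(158, Pow(Mul(Add(4, -2), 7), -1))) = Add(Mul(Mul(3, 13), 46), Mul(158, Pow(Mul(Add(4, -2), 7), -1))) = Add(Mul(39, 46), Mul(158, Pow(Mul(2, 7), -1))) = Add(1794, Mul(158, Pow(14, -1))) = Add(1794, Mul(158, Rational(1, 14))) = Add(1794, Rational(79, 7)) = Rational(12637, 7)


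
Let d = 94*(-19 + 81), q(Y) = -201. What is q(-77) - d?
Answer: -6029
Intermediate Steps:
d = 5828 (d = 94*62 = 5828)
q(-77) - d = -201 - 1*5828 = -201 - 5828 = -6029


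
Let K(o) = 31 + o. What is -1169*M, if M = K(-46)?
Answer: 17535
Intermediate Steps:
M = -15 (M = 31 - 46 = -15)
-1169*M = -1169*(-15) = 17535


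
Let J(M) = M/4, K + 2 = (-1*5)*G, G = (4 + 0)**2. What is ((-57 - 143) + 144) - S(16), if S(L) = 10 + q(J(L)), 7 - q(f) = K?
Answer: -155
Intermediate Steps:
G = 16 (G = 4**2 = 16)
K = -82 (K = -2 - 1*5*16 = -2 - 5*16 = -2 - 80 = -82)
J(M) = M/4 (J(M) = M*(1/4) = M/4)
q(f) = 89 (q(f) = 7 - 1*(-82) = 7 + 82 = 89)
S(L) = 99 (S(L) = 10 + 89 = 99)
((-57 - 143) + 144) - S(16) = ((-57 - 143) + 144) - 1*99 = (-200 + 144) - 99 = -56 - 99 = -155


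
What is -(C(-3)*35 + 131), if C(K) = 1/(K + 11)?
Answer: -1083/8 ≈ -135.38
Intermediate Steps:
C(K) = 1/(11 + K)
-(C(-3)*35 + 131) = -(35/(11 - 3) + 131) = -(35/8 + 131) = -1*1083/8 = -1083/8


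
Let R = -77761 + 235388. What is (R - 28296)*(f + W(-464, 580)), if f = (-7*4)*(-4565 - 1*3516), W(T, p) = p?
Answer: 29338478688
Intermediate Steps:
R = 157627
f = 226268 (f = -28*(-4565 - 3516) = -28*(-8081) = 226268)
(R - 28296)*(f + W(-464, 580)) = (157627 - 28296)*(226268 + 580) = 129331*226848 = 29338478688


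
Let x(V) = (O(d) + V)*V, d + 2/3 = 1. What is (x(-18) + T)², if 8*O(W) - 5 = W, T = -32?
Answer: 78400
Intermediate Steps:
d = ⅓ (d = -⅔ + 1 = ⅓ ≈ 0.33333)
O(W) = 5/8 + W/8
x(V) = V*(⅔ + V) (x(V) = ((5/8 + (⅛)*(⅓)) + V)*V = ((5/8 + 1/24) + V)*V = (⅔ + V)*V = V*(⅔ + V))
(x(-18) + T)² = ((⅓)*(-18)*(2 + 3*(-18)) - 32)² = ((⅓)*(-18)*(2 - 54) - 32)² = ((⅓)*(-18)*(-52) - 32)² = (312 - 32)² = 280² = 78400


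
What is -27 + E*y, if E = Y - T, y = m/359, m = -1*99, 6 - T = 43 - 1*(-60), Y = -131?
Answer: -6327/359 ≈ -17.624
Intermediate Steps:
T = -97 (T = 6 - (43 - 1*(-60)) = 6 - (43 + 60) = 6 - 1*103 = 6 - 103 = -97)
m = -99
y = -99/359 ≈ -0.27577
E = -34 (E = -131 - 1*(-97) = -131 + 97 = -34)
-27 + E*y = -27 - 34*(-99/359) = -27 + 3366/359 = -6327/359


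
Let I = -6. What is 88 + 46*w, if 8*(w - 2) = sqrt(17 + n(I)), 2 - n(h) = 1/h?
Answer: 180 + 23*sqrt(690)/24 ≈ 205.17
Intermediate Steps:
n(h) = 2 - 1/h
w = 2 + sqrt(690)/48 (w = 2 + sqrt(17 + (2 - 1/(-6)))/8 = 2 + sqrt(17 + (2 - 1*(-1/6)))/8 = 2 + sqrt(17 + (2 + 1/6))/8 = 2 + sqrt(17 + 13/6)/8 = 2 + sqrt(115/6)/8 = 2 + (sqrt(690)/6)/8 = 2 + sqrt(690)/48 ≈ 2.5472)
88 + 46*w = 88 + 46*(2 + sqrt(690)/48) = 88 + (92 + 23*sqrt(690)/24) = 180 + 23*sqrt(690)/24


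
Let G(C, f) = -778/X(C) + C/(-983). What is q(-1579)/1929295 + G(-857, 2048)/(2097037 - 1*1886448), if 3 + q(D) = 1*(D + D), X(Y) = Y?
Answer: -2222669885014/1363624951645655 ≈ -0.0016300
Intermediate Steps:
q(D) = -3 + 2*D (q(D) = -3 + 1*(D + D) = -3 + 1*(2*D) = -3 + 2*D)
G(C, f) = -778/C - C/983 (G(C, f) = -778/C + C/(-983) = -778/C + C*(-1/983) = -778/C - C/983)
q(-1579)/1929295 + G(-857, 2048)/(2097037 - 1*1886448) = (-3 + 2*(-1579))/1929295 + (-778/(-857) - 1/983*(-857))/(2097037 - 1*1886448) = (-3 - 3158)*(1/1929295) + (-778*(-1/857) + 857/983)/(2097037 - 1886448) = -3161*1/1929295 + (778/857 + 857/983)/210589 = -3161/1929295 + (1499223/842431)*(1/210589) = -3161/1929295 + 5973/706799609 = -2222669885014/1363624951645655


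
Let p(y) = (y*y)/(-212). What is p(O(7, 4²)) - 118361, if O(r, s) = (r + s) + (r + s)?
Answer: -6273662/53 ≈ -1.1837e+5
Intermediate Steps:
O(r, s) = 2*r + 2*s
p(y) = -y²/212 (p(y) = y²*(-1/212) = -y²/212)
p(O(7, 4²)) - 118361 = -(2*7 + 2*4²)²/212 - 118361 = -(14 + 2*16)²/212 - 118361 = -(14 + 32)²/212 - 118361 = -1/212*46² - 118361 = -1/212*2116 - 118361 = -529/53 - 118361 = -6273662/53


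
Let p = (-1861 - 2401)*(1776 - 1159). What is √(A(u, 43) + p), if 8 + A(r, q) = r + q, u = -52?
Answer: I*√2629671 ≈ 1621.6*I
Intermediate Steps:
A(r, q) = -8 + q + r (A(r, q) = -8 + (r + q) = -8 + (q + r) = -8 + q + r)
p = -2629654 (p = -4262*617 = -2629654)
√(A(u, 43) + p) = √((-8 + 43 - 52) - 2629654) = √(-17 - 2629654) = √(-2629671) = I*√2629671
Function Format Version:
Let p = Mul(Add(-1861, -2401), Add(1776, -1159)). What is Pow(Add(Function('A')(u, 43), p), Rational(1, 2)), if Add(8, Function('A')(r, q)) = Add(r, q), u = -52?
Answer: Mul(I, Pow(2629671, Rational(1, 2))) ≈ Mul(1621.6, I)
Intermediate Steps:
Function('A')(r, q) = Add(-8, q, r) (Function('A')(r, q) = Add(-8, Add(r, q)) = Add(-8, Add(q, r)) = Add(-8, q, r))
p = -2629654 (p = Mul(-4262, 617) = -2629654)
Pow(Add(Function('A')(u, 43), p), Rational(1, 2)) = Pow(Add(Add(-8, 43, -52), -2629654), Rational(1, 2)) = Pow(Add(-17, -2629654), Rational(1, 2)) = Pow(-2629671, Rational(1, 2)) = Mul(I, Pow(2629671, Rational(1, 2)))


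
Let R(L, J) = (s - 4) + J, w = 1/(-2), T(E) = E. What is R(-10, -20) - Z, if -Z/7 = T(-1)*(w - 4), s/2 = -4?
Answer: -1/2 ≈ -0.50000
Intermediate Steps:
w = -1/2 ≈ -0.50000
s = -8 (s = 2*(-4) = -8)
R(L, J) = -12 + J (R(L, J) = (-8 - 4) + J = -12 + J)
Z = -63/2 (Z = -(-7)*(-1/2 - 4) = -(-7)*(-9)/2 = -7*9/2 = -63/2 ≈ -31.500)
R(-10, -20) - Z = (-12 - 20) - 1*(-63/2) = -32 + 63/2 = -1/2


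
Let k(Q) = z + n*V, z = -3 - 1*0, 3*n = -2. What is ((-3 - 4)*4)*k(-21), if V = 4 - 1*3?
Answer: 308/3 ≈ 102.67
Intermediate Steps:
n = -⅔ (n = (⅓)*(-2) = -⅔ ≈ -0.66667)
V = 1 (V = 4 - 3 = 1)
z = -3 (z = -3 + 0 = -3)
k(Q) = -11/3 (k(Q) = -3 - ⅔*1 = -3 - ⅔ = -11/3)
((-3 - 4)*4)*k(-21) = ((-3 - 4)*4)*(-11/3) = -7*4*(-11/3) = -28*(-11/3) = 308/3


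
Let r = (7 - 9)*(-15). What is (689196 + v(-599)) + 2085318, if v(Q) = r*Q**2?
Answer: 13538544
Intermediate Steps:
r = 30 (r = -2*(-15) = 30)
v(Q) = 30*Q**2
(689196 + v(-599)) + 2085318 = (689196 + 30*(-599)**2) + 2085318 = (689196 + 30*358801) + 2085318 = (689196 + 10764030) + 2085318 = 11453226 + 2085318 = 13538544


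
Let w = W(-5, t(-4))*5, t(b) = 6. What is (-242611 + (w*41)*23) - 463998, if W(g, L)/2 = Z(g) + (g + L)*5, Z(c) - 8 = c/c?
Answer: -574589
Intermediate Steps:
Z(c) = 9 (Z(c) = 8 + c/c = 8 + 1 = 9)
W(g, L) = 18 + 10*L + 10*g (W(g, L) = 2*(9 + (g + L)*5) = 2*(9 + (L + g)*5) = 2*(9 + (5*L + 5*g)) = 2*(9 + 5*L + 5*g) = 18 + 10*L + 10*g)
w = 140 (w = (18 + 10*6 + 10*(-5))*5 = (18 + 60 - 50)*5 = 28*5 = 140)
(-242611 + (w*41)*23) - 463998 = (-242611 + (140*41)*23) - 463998 = (-242611 + 5740*23) - 463998 = (-242611 + 132020) - 463998 = -110591 - 463998 = -574589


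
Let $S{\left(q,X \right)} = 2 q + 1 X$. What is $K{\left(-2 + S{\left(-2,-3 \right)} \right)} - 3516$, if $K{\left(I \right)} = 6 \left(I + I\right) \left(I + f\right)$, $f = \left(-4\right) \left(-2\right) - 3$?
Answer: $-3084$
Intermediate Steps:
$S{\left(q,X \right)} = X + 2 q$ ($S{\left(q,X \right)} = 2 q + X = X + 2 q$)
$f = 5$ ($f = 8 - 3 = 5$)
$K{\left(I \right)} = 12 I \left(5 + I\right)$ ($K{\left(I \right)} = 6 \left(I + I\right) \left(I + 5\right) = 6 \cdot 2 I \left(5 + I\right) = 12 I \left(5 + I\right)$)
$K{\left(-2 + S{\left(-2,-3 \right)} \right)} - 3516 = 12 \left(-2 + \left(-3 + 2 \left(-2\right)\right)\right) \left(5 + \left(-2 + \left(-3 + 2 \left(-2\right)\right)\right)\right) - 3516 = 12 \left(-2 - 7\right) \left(5 - 9\right) - 3516 = 12 \left(-9\right) \left(5 - 9\right) - 3516 = 12 \left(-9\right) \left(-4\right) - 3516 = 432 - 3516 = -3084$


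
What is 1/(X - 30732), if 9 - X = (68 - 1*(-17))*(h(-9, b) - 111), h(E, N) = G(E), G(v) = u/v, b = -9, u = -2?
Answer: -9/191762 ≈ -4.6933e-5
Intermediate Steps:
G(v) = -2/v
h(E, N) = -2/E
X = 84826/9 (X = 9 - (68 - 1*(-17))*(-2/(-9) - 111) = 9 - (68 + 17)*(-2*(-⅑) - 111) = 9 - 85*(2/9 - 111) = 9 - 85*(-997)/9 = 9 - 1*(-84745/9) = 9 + 84745/9 = 84826/9 ≈ 9425.1)
1/(X - 30732) = 1/(84826/9 - 30732) = 1/(-191762/9) = -9/191762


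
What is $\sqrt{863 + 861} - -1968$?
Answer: $1968 + 2 \sqrt{431} \approx 2009.5$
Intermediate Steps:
$\sqrt{863 + 861} - -1968 = \sqrt{1724} + 1968 = 2 \sqrt{431} + 1968 = 1968 + 2 \sqrt{431}$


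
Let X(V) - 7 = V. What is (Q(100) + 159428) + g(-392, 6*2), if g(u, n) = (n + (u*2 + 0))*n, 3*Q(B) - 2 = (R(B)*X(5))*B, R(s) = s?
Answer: 570494/3 ≈ 1.9016e+5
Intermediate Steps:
X(V) = 7 + V
Q(B) = 2/3 + 4*B**2 (Q(B) = 2/3 + ((B*(7 + 5))*B)/3 = 2/3 + ((B*12)*B)/3 = 2/3 + ((12*B)*B)/3 = 2/3 + (12*B**2)/3 = 2/3 + 4*B**2)
g(u, n) = n*(n + 2*u) (g(u, n) = (n + (2*u + 0))*n = (n + 2*u)*n = n*(n + 2*u))
(Q(100) + 159428) + g(-392, 6*2) = ((2/3 + 4*100**2) + 159428) + (6*2)*(6*2 + 2*(-392)) = ((2/3 + 4*10000) + 159428) + 12*(12 - 784) = ((2/3 + 40000) + 159428) + 12*(-772) = (120002/3 + 159428) - 9264 = 598286/3 - 9264 = 570494/3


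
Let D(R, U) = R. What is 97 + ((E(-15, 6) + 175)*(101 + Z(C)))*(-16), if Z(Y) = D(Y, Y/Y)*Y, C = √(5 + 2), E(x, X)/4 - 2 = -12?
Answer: -233183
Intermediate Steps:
E(x, X) = -40 (E(x, X) = 8 + 4*(-12) = 8 - 48 = -40)
C = √7 ≈ 2.6458
Z(Y) = Y² (Z(Y) = Y*Y = Y²)
97 + ((E(-15, 6) + 175)*(101 + Z(C)))*(-16) = 97 + ((-40 + 175)*(101 + (√7)²))*(-16) = 97 + (135*(101 + 7))*(-16) = 97 + (135*108)*(-16) = 97 + 14580*(-16) = 97 - 233280 = -233183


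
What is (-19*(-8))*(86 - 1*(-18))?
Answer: 15808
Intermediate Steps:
(-19*(-8))*(86 - 1*(-18)) = 152*(86 + 18) = 152*104 = 15808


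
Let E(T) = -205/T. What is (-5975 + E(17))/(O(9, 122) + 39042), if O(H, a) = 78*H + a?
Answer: -50890/338861 ≈ -0.15018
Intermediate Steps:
O(H, a) = a + 78*H
(-5975 + E(17))/(O(9, 122) + 39042) = (-5975 - 205/17)/((122 + 78*9) + 39042) = (-5975 - 205*1/17)/((122 + 702) + 39042) = (-5975 - 205/17)/(824 + 39042) = -101780/17/39866 = -101780/17*1/39866 = -50890/338861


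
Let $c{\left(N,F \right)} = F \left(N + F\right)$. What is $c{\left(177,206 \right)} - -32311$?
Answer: $111209$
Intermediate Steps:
$c{\left(N,F \right)} = F \left(F + N\right)$
$c{\left(177,206 \right)} - -32311 = 206 \left(206 + 177\right) - -32311 = 206 \cdot 383 + 32311 = 78898 + 32311 = 111209$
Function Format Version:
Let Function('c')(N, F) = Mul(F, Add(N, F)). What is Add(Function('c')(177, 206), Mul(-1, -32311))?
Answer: 111209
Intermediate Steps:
Function('c')(N, F) = Mul(F, Add(F, N))
Add(Function('c')(177, 206), Mul(-1, -32311)) = Add(Mul(206, Add(206, 177)), Mul(-1, -32311)) = Add(Mul(206, 383), 32311) = Add(78898, 32311) = 111209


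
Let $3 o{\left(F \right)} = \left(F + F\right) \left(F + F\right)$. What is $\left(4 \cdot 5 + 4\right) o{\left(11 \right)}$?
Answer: $3872$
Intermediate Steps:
$o{\left(F \right)} = \frac{4 F^{2}}{3}$ ($o{\left(F \right)} = \frac{\left(F + F\right) \left(F + F\right)}{3} = \frac{2 F 2 F}{3} = \frac{4 F^{2}}{3}$)
$\left(4 \cdot 5 + 4\right) o{\left(11 \right)} = \left(4 \cdot 5 + 4\right) \frac{4 \cdot 11^{2}}{3} = \left(20 + 4\right) \frac{4}{3} \cdot 121 = 24 \cdot \frac{484}{3} = 3872$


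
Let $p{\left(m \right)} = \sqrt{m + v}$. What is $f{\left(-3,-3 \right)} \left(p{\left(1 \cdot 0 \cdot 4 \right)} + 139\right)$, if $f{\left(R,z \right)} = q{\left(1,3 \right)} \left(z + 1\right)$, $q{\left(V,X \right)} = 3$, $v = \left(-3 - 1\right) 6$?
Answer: $-834 - 12 i \sqrt{6} \approx -834.0 - 29.394 i$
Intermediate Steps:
$v = -24$ ($v = \left(-4\right) 6 = -24$)
$f{\left(R,z \right)} = 3 + 3 z$ ($f{\left(R,z \right)} = 3 \left(z + 1\right) = 3 \left(1 + z\right) = 3 + 3 z$)
$p{\left(m \right)} = \sqrt{-24 + m}$ ($p{\left(m \right)} = \sqrt{m - 24} = \sqrt{-24 + m}$)
$f{\left(-3,-3 \right)} \left(p{\left(1 \cdot 0 \cdot 4 \right)} + 139\right) = \left(3 + 3 \left(-3\right)\right) \left(\sqrt{-24 + 1 \cdot 0 \cdot 4} + 139\right) = \left(3 - 9\right) \left(\sqrt{-24 + 0 \cdot 4} + 139\right) = - 6 \left(\sqrt{-24 + 0} + 139\right) = - 6 \left(\sqrt{-24} + 139\right) = - 6 \left(2 i \sqrt{6} + 139\right) = - 6 \left(139 + 2 i \sqrt{6}\right) = -834 - 12 i \sqrt{6}$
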